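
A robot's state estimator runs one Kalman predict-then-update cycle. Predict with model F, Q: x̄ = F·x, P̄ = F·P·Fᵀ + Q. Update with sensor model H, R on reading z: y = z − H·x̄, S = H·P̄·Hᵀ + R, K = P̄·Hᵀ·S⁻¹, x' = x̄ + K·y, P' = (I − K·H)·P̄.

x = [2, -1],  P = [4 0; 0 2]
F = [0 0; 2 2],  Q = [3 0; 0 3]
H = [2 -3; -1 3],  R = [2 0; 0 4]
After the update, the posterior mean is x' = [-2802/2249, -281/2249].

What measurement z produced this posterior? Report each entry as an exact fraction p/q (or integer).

x̄ = F·x = [0, 2]
P̄ = F·P·Fᵀ + Q = [3 0; 0 27]
S = H·P̄·Hᵀ + R = [257 -249; -249 250]
K = P̄·Hᵀ·S⁻¹ = [753/2249 723/2249; -81/2249 648/2249]
x' − x̄ = [-2802/2249, -4779/2249] = K·y
y = (KᵀK)⁻¹·Kᵀ·(x' − x̄) = [3, -7]
z = y + H·x̄ = [3, -7] + [-6, 6] = [-3, -1]

z = [-3, -1]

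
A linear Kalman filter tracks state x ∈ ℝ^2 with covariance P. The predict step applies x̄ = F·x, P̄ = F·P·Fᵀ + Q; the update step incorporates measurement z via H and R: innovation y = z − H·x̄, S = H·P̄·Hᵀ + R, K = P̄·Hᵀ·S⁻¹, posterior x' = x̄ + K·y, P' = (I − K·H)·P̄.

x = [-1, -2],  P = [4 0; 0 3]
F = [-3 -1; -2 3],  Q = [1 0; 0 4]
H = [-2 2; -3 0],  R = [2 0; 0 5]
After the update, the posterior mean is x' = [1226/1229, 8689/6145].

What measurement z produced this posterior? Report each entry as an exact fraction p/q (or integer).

x̄ = F·x = [5, -4]
P̄ = F·P·Fᵀ + Q = [40 15; 15 47]
S = H·P̄·Hᵀ + R = [230 150; 150 365]
K = P̄·Hᵀ·S⁻¹ = [-5/1229 -402/1229; 3011/6145 -399/1229]
x' − x̄ = [-4919/1229, 33269/6145] = K·y
y = (KᵀK)⁻¹·Kᵀ·(x' − x̄) = [19, 12]
z = y + H·x̄ = [19, 12] + [-18, -15] = [1, -3]

z = [1, -3]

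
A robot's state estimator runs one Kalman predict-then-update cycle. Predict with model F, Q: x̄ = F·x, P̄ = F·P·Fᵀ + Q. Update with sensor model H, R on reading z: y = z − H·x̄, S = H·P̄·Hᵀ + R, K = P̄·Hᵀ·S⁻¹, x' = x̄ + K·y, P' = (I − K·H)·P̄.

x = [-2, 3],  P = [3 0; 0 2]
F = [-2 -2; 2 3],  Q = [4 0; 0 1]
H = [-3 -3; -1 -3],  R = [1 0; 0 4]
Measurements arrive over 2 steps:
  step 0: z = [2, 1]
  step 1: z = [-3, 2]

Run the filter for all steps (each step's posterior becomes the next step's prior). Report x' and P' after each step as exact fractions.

step 0: x' = [-3182/6463, -823/6463], P' = [7656/6463 -6648/6463; -6648/6463 6340/6463]
step 1: x' = [8696966/3829311, -1668628/1276437], P' = [2948348/3829311 -821548/1276437; -821548/1276437 265272/425479]

step 0: x̄ = F·x = [-2, 5]
step 0: P̄ = F·P·Fᵀ + Q = [24 -24; -24 31]
step 0: y = z − H·x̄ = [11, 14]
step 0: S = H·P̄·Hᵀ + R = [64 63; 63 163]
step 0: K = P̄·Hᵀ·S⁻¹ = [-3024/6463 3072/6463; 924/6463 -3093/6463]
step 0: x' = x̄ + K·y = [-3182/6463, -823/6463]
step 0: P' = (I − K·H)·P̄ = [7656/6463 -6648/6463; -6648/6463 6340/6463]
step 1: x̄ = F·x = [8010/6463, -8833/6463]
step 1: P̄ = F·P·Fᵀ + Q = [28652/6463 -2184/6463; -2184/6463 14371/6463]
step 1: y = z − H·x̄ = [-21858/6463, -5563/6463]
step 1: S = H·P̄·Hᵀ + R = [354358/6463 189087/6463; 189087/6463 170739/6463]
step 1: K = P̄·Hᵀ·S⁻¹ = [-483704/1276437 1111396/3829311; 25732/425479 -391475/1276437]
step 1: x' = x̄ + K·y = [8696966/3829311, -1668628/1276437]
step 1: P' = (I − K·H)·P̄ = [2948348/3829311 -821548/1276437; -821548/1276437 265272/425479]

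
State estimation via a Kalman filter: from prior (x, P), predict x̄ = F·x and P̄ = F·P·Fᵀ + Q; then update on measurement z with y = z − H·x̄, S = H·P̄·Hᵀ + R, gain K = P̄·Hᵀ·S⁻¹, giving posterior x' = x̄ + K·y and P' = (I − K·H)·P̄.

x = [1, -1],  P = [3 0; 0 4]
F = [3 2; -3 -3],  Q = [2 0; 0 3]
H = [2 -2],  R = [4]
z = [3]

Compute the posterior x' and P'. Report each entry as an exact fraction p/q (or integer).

x' = [131/107, -117/428]
P' = [207/107 159/107; 159/107 435/214]

x̄ = F·x = [1, 0]
P̄ = F·P·Fᵀ + Q = [45 -51; -51 66]
y = z − H·x̄ = [1]
S = H·P̄·Hᵀ + R = [856]
K = P̄·Hᵀ·S⁻¹ = [24/107; -117/428]
x' = x̄ + K·y = [131/107, -117/428]
P' = (I − K·H)·P̄ = [207/107 159/107; 159/107 435/214]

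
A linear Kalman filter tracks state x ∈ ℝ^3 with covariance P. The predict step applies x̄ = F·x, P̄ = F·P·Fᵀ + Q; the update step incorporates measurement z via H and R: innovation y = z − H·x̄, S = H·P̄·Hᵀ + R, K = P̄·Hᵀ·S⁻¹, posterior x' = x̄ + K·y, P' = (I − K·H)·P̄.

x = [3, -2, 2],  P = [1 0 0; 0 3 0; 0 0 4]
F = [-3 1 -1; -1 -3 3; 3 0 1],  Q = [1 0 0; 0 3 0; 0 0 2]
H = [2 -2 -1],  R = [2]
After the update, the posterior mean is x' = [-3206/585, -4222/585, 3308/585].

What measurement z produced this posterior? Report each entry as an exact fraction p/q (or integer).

z = [-2]

x̄ = F·x = [-13, 9, 11]
P̄ = F·P·Fᵀ + Q = [17 -18 -13; -18 67 9; -13 9 15]
S = H·P̄·Hᵀ + R = [585]
K = P̄·Hᵀ·S⁻¹ = [83/585; -179/585; -59/585]
x' − x̄ = [4399/585, -9487/585, -3127/585] = K·y
y = (KᵀK)⁻¹·Kᵀ·(x' − x̄) = [53]
z = y + H·x̄ = [53] + [-55] = [-2]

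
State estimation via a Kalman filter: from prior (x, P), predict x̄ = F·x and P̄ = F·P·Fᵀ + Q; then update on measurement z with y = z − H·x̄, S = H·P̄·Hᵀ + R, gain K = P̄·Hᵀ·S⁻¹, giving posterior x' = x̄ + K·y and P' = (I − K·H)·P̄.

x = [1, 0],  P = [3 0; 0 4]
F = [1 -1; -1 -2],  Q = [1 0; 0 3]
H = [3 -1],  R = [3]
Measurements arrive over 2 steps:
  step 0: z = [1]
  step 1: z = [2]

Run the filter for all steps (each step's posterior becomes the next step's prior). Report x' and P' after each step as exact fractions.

step 0: x' = [10/67, -46/67], P' = [175/67 468/67; 468/67 1425/67]
step 1: x' = [616/743, 434/743], P' = [8105/743 24336/743; 24336/743 149997/1486]

step 0: x̄ = F·x = [1, -1]
step 0: P̄ = F·P·Fᵀ + Q = [8 5; 5 22]
step 0: y = z − H·x̄ = [-3]
step 0: S = H·P̄·Hᵀ + R = [67]
step 0: K = P̄·Hᵀ·S⁻¹ = [19/67; -7/67]
step 0: x' = x̄ + K·y = [10/67, -46/67]
step 0: P' = (I − K·H)·P̄ = [175/67 468/67; 468/67 1425/67]
step 1: x̄ = F·x = [56/67, 82/67]
step 1: P̄ = F·P·Fᵀ + Q = [731/67 2207/67; 2207/67 7948/67]
step 1: y = z − H·x̄ = [48/67]
step 1: S = H·P̄·Hᵀ + R = [1486/67]
step 1: K = P̄·Hᵀ·S⁻¹ = [-7/743; -1327/1486]
step 1: x' = x̄ + K·y = [616/743, 434/743]
step 1: P' = (I − K·H)·P̄ = [8105/743 24336/743; 24336/743 149997/1486]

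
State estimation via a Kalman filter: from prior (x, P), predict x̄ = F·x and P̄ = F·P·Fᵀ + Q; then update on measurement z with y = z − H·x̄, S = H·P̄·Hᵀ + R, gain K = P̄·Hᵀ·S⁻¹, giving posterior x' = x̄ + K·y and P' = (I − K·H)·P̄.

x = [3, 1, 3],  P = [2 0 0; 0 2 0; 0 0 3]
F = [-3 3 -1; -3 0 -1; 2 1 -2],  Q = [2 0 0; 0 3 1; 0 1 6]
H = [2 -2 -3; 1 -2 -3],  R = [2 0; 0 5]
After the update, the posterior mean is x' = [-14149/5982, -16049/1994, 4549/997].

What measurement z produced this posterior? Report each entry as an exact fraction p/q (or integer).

z = [-2, -1]

x̄ = F·x = [-9, -12, 1]
P̄ = F·P·Fᵀ + Q = [41 21 0; 21 24 -5; 0 -5 28]
S = H·P̄·Hᵀ + R = [286 244; 244 250]
K = P̄·Hᵀ·S⁻¹ = [2561/2991 -5023/5982; 863/1994 -469/997; -37/997 -259/997]
x' − x̄ = [39689/5982, 7879/1994, 3552/997] = K·y
y = (KᵀK)⁻¹·Kᵀ·(x' − x̄) = [-5, -13]
z = y + H·x̄ = [-5, -13] + [3, 12] = [-2, -1]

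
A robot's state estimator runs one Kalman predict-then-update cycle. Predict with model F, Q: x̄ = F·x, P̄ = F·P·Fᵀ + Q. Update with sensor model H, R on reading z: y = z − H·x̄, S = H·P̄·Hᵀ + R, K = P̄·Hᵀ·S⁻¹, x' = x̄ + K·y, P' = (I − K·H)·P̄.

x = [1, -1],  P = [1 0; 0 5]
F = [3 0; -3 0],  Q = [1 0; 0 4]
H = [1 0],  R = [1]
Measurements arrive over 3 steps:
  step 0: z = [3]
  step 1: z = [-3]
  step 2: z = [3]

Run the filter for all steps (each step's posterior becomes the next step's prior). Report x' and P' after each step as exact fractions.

step 0: x' = [3, -3], P' = [10/11 -9/11; -9/11 62/11]
step 1: x' = [-51/28, 9/14], P' = [101/112 -45/56; -45/56 157/28]
step 2: x' = [2451/1133, -1503/1133], P' = [1021/1133 -909/1133; -909/1133 6350/1133]

step 0: x̄ = F·x = [3, -3]
step 0: P̄ = F·P·Fᵀ + Q = [10 -9; -9 13]
step 0: y = z − H·x̄ = [0]
step 0: S = H·P̄·Hᵀ + R = [11]
step 0: K = P̄·Hᵀ·S⁻¹ = [10/11; -9/11]
step 0: x' = x̄ + K·y = [3, -3]
step 0: P' = (I − K·H)·P̄ = [10/11 -9/11; -9/11 62/11]
step 1: x̄ = F·x = [9, -9]
step 1: P̄ = F·P·Fᵀ + Q = [101/11 -90/11; -90/11 134/11]
step 1: y = z − H·x̄ = [-12]
step 1: S = H·P̄·Hᵀ + R = [112/11]
step 1: K = P̄·Hᵀ·S⁻¹ = [101/112; -45/56]
step 1: x' = x̄ + K·y = [-51/28, 9/14]
step 1: P' = (I − K·H)·P̄ = [101/112 -45/56; -45/56 157/28]
step 2: x̄ = F·x = [-153/28, 153/28]
step 2: P̄ = F·P·Fᵀ + Q = [1021/112 -909/112; -909/112 1357/112]
step 2: y = z − H·x̄ = [237/28]
step 2: S = H·P̄·Hᵀ + R = [1133/112]
step 2: K = P̄·Hᵀ·S⁻¹ = [1021/1133; -909/1133]
step 2: x' = x̄ + K·y = [2451/1133, -1503/1133]
step 2: P' = (I − K·H)·P̄ = [1021/1133 -909/1133; -909/1133 6350/1133]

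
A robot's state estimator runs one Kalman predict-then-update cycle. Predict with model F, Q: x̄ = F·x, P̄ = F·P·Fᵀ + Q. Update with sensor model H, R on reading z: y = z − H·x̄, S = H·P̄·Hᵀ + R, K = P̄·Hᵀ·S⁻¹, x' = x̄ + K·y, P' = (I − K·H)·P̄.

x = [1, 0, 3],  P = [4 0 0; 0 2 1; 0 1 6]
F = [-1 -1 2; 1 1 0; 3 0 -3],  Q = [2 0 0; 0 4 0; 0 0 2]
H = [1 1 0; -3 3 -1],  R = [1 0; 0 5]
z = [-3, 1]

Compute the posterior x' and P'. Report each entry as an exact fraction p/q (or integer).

x' = [-12808/5473, -158/421, 27064/5473]
P' = [8965/5473 -415/421 -37335/5473; -415/421 547/421 2451/421; -37335/5473 2451/421 199984/5473]

x̄ = F·x = [5, 1, -6]
P̄ = F·P·Fᵀ + Q = [28 -4 -45; -4 10 9; -45 9 92]
y = z − H·x̄ = [-9, 7]
S = H·P̄·Hᵀ + R = [31 -18; -18 187]
K = P̄·Hᵀ·S⁻¹ = [3570/5473 -1149/5473; 132/421 87/421; -5472/5473 1522/5473]
x' = x̄ + K·y = [-12808/5473, -158/421, 27064/5473]
P' = (I − K·H)·P̄ = [8965/5473 -415/421 -37335/5473; -415/421 547/421 2451/421; -37335/5473 2451/421 199984/5473]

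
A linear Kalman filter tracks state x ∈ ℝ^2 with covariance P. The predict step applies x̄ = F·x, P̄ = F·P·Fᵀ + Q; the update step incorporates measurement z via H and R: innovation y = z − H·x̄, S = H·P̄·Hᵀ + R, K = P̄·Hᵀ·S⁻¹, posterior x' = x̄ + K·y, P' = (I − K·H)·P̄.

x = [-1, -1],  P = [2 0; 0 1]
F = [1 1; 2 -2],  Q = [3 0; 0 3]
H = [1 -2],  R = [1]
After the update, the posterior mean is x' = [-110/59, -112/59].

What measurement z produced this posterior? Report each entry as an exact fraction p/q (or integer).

z = [2]

x̄ = F·x = [-2, 0]
P̄ = F·P·Fᵀ + Q = [6 2; 2 15]
S = H·P̄·Hᵀ + R = [59]
K = P̄·Hᵀ·S⁻¹ = [2/59; -28/59]
x' − x̄ = [8/59, -112/59] = K·y
y = (KᵀK)⁻¹·Kᵀ·(x' − x̄) = [4]
z = y + H·x̄ = [4] + [-2] = [2]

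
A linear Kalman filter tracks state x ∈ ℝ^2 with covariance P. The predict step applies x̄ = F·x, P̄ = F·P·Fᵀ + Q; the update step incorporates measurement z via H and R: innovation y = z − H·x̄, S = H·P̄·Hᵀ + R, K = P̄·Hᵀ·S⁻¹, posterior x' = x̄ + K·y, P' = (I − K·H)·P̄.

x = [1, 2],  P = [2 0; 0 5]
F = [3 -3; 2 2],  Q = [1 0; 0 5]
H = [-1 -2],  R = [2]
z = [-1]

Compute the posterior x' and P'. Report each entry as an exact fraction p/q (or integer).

x' = [-43/9, 62/21]
P' = [520/9 -86/3; -86/3 103/7]

x̄ = F·x = [-3, 6]
P̄ = F·P·Fᵀ + Q = [64 -18; -18 33]
y = z − H·x̄ = [8]
S = H·P̄·Hᵀ + R = [126]
K = P̄·Hᵀ·S⁻¹ = [-2/9; -8/21]
x' = x̄ + K·y = [-43/9, 62/21]
P' = (I − K·H)·P̄ = [520/9 -86/3; -86/3 103/7]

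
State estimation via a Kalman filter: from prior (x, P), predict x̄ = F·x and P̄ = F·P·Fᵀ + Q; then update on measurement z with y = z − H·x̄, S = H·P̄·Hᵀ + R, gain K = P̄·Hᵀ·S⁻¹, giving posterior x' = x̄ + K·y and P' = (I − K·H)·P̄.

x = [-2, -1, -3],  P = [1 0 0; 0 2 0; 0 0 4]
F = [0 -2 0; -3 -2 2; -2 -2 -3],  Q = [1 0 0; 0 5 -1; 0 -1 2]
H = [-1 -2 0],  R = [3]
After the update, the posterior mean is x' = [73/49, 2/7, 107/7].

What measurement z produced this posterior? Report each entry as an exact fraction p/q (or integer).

x̄ = F·x = [2, 2, 15]
P̄ = F·P·Fᵀ + Q = [9 8 8; 8 38 -11; 8 -11 50]
S = H·P̄·Hᵀ + R = [196]
K = P̄·Hᵀ·S⁻¹ = [-25/196; -3/7; 1/14]
x' − x̄ = [-25/49, -12/7, 2/7] = K·y
y = (KᵀK)⁻¹·Kᵀ·(x' − x̄) = [4]
z = y + H·x̄ = [4] + [-6] = [-2]

z = [-2]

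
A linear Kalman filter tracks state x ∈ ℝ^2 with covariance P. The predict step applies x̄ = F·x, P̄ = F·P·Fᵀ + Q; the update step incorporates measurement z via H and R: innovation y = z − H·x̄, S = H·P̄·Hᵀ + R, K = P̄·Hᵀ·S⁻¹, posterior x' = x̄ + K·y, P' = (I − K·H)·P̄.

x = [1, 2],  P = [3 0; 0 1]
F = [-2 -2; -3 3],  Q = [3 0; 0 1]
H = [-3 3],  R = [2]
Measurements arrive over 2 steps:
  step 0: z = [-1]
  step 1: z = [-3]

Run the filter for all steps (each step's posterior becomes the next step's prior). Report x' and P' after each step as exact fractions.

step 0: x' = [-576/145, -123/29], P' = [5069/290 1011/58; 1011/58 1021/58]
step 1: x' = [11157/26797, -111834/187579], P' = [169039/53594 157293/53594; 157293/53594 1102133/375158]

step 0: x̄ = F·x = [-6, 3]
step 0: P̄ = F·P·Fᵀ + Q = [19 12; 12 37]
step 0: y = z − H·x̄ = [-28]
step 0: S = H·P̄·Hᵀ + R = [290]
step 0: K = P̄·Hᵀ·S⁻¹ = [-21/290; 15/58]
step 0: x' = x̄ + K·y = [-576/145, -123/29]
step 0: P' = (I − K·H)·P̄ = [5069/290 1011/58; 1011/58 1021/58]
step 1: x̄ = F·x = [2382/145, -117/145]
step 1: P̄ = F·P·Fᵀ + Q = [41003/145 -108/145; -108/145 433/145]
step 1: y = z − H·x̄ = [7062/145]
step 1: S = H·P̄·Hᵀ + R = [375158/145]
step 1: K = P̄·Hᵀ·S⁻¹ = [-17619/53594; 1623/375158]
step 1: x' = x̄ + K·y = [11157/26797, -111834/187579]
step 1: P' = (I − K·H)·P̄ = [169039/53594 157293/53594; 157293/53594 1102133/375158]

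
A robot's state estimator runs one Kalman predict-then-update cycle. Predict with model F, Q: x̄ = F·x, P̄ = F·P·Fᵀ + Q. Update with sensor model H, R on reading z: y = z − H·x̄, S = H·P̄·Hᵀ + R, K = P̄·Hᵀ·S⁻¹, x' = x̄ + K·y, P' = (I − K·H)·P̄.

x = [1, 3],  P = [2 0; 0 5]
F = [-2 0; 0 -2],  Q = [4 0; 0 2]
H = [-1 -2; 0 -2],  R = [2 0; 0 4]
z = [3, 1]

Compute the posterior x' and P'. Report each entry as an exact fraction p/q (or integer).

x' = [-344/205, -141/205]
P' = [804/205 -264/205; -264/205 154/205]

x̄ = F·x = [-2, -6]
P̄ = F·P·Fᵀ + Q = [12 0; 0 22]
y = z − H·x̄ = [-11, -11]
S = H·P̄·Hᵀ + R = [102 88; 88 92]
K = P̄·Hᵀ·S⁻¹ = [-138/205 132/205; -22/205 -77/205]
x' = x̄ + K·y = [-344/205, -141/205]
P' = (I − K·H)·P̄ = [804/205 -264/205; -264/205 154/205]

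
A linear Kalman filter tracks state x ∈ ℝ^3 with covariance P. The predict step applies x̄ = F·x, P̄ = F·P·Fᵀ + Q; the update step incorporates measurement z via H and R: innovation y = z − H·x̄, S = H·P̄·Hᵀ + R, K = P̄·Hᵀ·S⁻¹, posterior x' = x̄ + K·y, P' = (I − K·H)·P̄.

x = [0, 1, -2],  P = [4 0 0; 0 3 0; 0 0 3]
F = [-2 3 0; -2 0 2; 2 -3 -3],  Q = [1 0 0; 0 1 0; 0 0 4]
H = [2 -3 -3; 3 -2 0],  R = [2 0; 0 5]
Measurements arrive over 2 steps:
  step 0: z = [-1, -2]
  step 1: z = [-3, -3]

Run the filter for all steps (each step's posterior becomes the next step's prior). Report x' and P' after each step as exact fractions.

step 0: x' = [-77539/94956, -49835/94956, 10953/31652], P' = [685139/94956 997951/94956 -183425/31652; 997951/94956 1565879/94956 -304505/31652; -183425/31652 -304505/31652 191501/31652]
step 1: x' = [3204660914/9904762691, 20103131450/9904762691, -8167779543/9904762691], P' = [13407440747/9904762691 15565517528/9904762691 -6559689226/9904762691; 15565517528/9904762691 27757424192/9904762691 -16995946314/9904762691; -6559689226/9904762691 -16995946314/9904762691 14412648458/9904762691]

step 0: x̄ = F·x = [3, -4, 3]
step 0: P̄ = F·P·Fᵀ + Q = [44 16 -43; 16 29 -34; -43 -34 74]
step 0: y = z − H·x̄ = [-10, -19]
step 0: S = H·P̄·Hᵀ + R = [817 413; 413 325]
step 0: K = P̄·Hᵀ·S⁻¹ = [13625/94956 11903/94956; 19405/94956 -27581/94956; -13919/31652 11747/31652]
step 0: x' = x̄ + K·y = [-77539/94956, -49835/94956, 10953/31652]
step 0: P' = (I − K·H)·P̄ = [685139/94956 997951/94956 -183425/31652; 997951/94956 1565879/94956 -304505/31652; -183425/31652 -304505/31652 191501/31652]
step 1: x̄ = F·x = [5573/94956, 55199/23739, -52075/47478]
step 1: P̄ = F·P·Fᵀ + Q = [4953011/94956 -1631785/23739 30965/47478; -1631785/23739 2383931/23739 -55382/23739; 30965/47478 -55382/23739 142109/23739]
step 1: y = z − H·x̄ = [13481/23739, 140005/94956]
step 1: S = H·P̄·Hᵀ + R = [46133603/23739 42474673/23739; 42474673/23739 161520455/94956]
step 1: K = P̄·Hᵀ·S⁻¹ = [-101301706/9904762691 1818257437/9904762691; -576699289/9904762691 -1763659160/9904762691; -2684742442/9904762691 2862564990/9904762691]
step 1: x' = x̄ + K·y = [3204660914/9904762691, 20103131450/9904762691, -8167779543/9904762691]
step 1: P' = (I − K·H)·P̄ = [13407440747/9904762691 15565517528/9904762691 -6559689226/9904762691; 15565517528/9904762691 27757424192/9904762691 -16995946314/9904762691; -6559689226/9904762691 -16995946314/9904762691 14412648458/9904762691]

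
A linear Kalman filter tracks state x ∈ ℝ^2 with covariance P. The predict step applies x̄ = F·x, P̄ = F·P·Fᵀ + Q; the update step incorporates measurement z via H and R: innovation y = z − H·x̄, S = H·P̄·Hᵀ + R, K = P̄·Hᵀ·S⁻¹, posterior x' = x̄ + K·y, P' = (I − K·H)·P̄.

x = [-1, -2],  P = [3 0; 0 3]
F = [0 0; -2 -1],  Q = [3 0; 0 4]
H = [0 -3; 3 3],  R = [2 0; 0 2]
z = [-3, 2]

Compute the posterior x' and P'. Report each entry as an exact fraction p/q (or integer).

x̄ = F·x = [0, 4]
P̄ = F·P·Fᵀ + Q = [3 0; 0 19]
y = z − H·x̄ = [9, -10]
S = H·P̄·Hᵀ + R = [173 -171; -171 200]
K = P̄·Hᵀ·S⁻¹ = [1539/5359 1557/5359; -1653/5359 114/5359]
x' = x̄ + K·y = [-1719/5359, 5419/5359]
P' = (I − K·H)·P̄ = [2064/5359 -1026/5359; -1026/5359 1102/5359]

x' = [-1719/5359, 5419/5359]
P' = [2064/5359 -1026/5359; -1026/5359 1102/5359]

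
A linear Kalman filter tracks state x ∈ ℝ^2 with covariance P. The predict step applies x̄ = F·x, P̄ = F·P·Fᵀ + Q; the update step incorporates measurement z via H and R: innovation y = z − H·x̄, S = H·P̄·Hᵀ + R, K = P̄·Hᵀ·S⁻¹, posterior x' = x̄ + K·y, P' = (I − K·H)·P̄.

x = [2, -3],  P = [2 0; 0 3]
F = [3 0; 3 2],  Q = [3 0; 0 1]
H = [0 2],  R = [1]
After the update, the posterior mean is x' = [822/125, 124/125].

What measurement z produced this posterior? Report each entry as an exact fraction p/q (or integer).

x̄ = F·x = [6, 0]
P̄ = F·P·Fᵀ + Q = [21 18; 18 31]
S = H·P̄·Hᵀ + R = [125]
K = P̄·Hᵀ·S⁻¹ = [36/125; 62/125]
x' − x̄ = [72/125, 124/125] = K·y
y = (KᵀK)⁻¹·Kᵀ·(x' − x̄) = [2]
z = y + H·x̄ = [2] + [0] = [2]

z = [2]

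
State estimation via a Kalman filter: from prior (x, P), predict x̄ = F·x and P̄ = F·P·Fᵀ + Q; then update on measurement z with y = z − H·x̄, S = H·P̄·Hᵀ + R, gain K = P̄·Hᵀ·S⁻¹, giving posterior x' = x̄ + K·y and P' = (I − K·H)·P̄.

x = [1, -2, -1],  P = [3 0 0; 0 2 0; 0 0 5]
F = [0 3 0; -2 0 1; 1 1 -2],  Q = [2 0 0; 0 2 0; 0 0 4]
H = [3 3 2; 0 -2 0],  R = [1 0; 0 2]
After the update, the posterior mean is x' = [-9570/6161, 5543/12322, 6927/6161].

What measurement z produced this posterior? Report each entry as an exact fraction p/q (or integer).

z = [-1, -1]

x̄ = F·x = [-6, -3, 1]
P̄ = F·P·Fᵀ + Q = [20 0 6; 0 19 -16; 6 -16 29]
S = H·P̄·Hᵀ + R = [348 -50; -50 78]
K = P̄·Hᵀ·S⁻¹ = [1404/6161 900/6161; 25/12322 -5987/12322; 946/6161 3134/6161]
x' − x̄ = [27396/6161, 42509/12322, 766/6161] = K·y
y = (KᵀK)⁻¹·Kᵀ·(x' − x̄) = [24, -7]
z = y + H·x̄ = [24, -7] + [-25, 6] = [-1, -1]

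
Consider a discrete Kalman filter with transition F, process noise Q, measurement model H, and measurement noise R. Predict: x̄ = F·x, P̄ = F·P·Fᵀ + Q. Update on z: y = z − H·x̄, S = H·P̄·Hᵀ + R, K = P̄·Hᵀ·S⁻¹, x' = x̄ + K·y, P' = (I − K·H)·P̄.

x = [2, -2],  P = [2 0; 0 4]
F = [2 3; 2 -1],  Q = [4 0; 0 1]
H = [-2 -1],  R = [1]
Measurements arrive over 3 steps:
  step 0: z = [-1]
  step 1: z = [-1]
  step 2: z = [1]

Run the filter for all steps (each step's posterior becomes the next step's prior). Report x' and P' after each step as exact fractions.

step 0: x' = [-236/95, 227/38], P' = [328/95 -122/19; -122/19 489/38]
step 1: x' = [9175/4987, -37436/14961], P' = [33402/4987 -62835/4987; -62835/4987 367967/14961]
step 2: x' = [-6018417/1765589, 10264176/1765589], P' = [14837114/1765589 -28110703/1765589; -28110703/1765589 54844984/1765589]

step 0: x̄ = F·x = [-2, 6]
step 0: P̄ = F·P·Fᵀ + Q = [48 -4; -4 13]
step 0: y = z − H·x̄ = [1]
step 0: S = H·P̄·Hᵀ + R = [190]
step 0: K = P̄·Hᵀ·S⁻¹ = [-46/95; -1/38]
step 0: x' = x̄ + K·y = [-236/95, 227/38]
step 0: P' = (I − K·H)·P̄ = [328/95 -122/19; -122/19 489/38]
step 1: x̄ = F·x = [2461/190, -2079/190]
step 1: P̄ = F·P·Fᵀ + Q = [10749/190 -9591/190; -9591/190 10139/190]
step 1: y = z − H·x̄ = [2653/190]
step 1: S = H·P̄·Hᵀ + R = [14961/190]
step 1: K = P̄·Hᵀ·S⁻¹ = [-3969/4987; 9043/14961]
step 1: x' = x̄ + K·y = [9175/4987, -37436/14961]
step 1: P' = (I − K·H)·P̄ = [33402/4987 -62835/4987; -62835/4987 367967/14961]
step 2: x̄ = F·x = [-19086/4987, 92486/14961]
step 2: P̄ = F·P·Fᵀ + Q = [503437/4987 -485699/4987; -485699/4987 1537772/14961]
step 2: y = z − H·x̄ = [-7069/14961]
step 2: S = H·P̄·Hᵀ + R = [1765589/14961]
step 2: K = P̄·Hᵀ·S⁻¹ = [-1563525/1765589; 1376422/1765589]
step 2: x' = x̄ + K·y = [-6018417/1765589, 10264176/1765589]
step 2: P' = (I − K·H)·P̄ = [14837114/1765589 -28110703/1765589; -28110703/1765589 54844984/1765589]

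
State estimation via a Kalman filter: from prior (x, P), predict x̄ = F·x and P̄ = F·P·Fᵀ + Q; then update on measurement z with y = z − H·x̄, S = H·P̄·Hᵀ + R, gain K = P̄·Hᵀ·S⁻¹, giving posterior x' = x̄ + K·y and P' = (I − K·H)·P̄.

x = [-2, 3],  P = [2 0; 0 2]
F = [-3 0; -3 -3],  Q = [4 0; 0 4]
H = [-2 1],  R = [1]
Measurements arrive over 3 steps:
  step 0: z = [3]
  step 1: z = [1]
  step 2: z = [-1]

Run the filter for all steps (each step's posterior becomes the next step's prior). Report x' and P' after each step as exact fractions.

step 0: x̄ = F·x = [6, -3]
step 0: P̄ = F·P·Fᵀ + Q = [22 18; 18 40]
step 0: y = z − H·x̄ = [18]
step 0: S = H·P̄·Hᵀ + R = [57]
step 0: K = P̄·Hᵀ·S⁻¹ = [-26/57; 4/57]
step 0: x' = x̄ + K·y = [-42/19, -33/19]
step 0: P' = (I − K·H)·P̄ = [578/57 1130/57; 1130/57 2264/57]
step 1: x̄ = F·x = [126/19, 225/19]
step 1: P̄ = F·P·Fᵀ + Q = [1810/19 5124/19; 5124/19 15382/19]
step 1: y = z − H·x̄ = [46/19]
step 1: S = H·P̄·Hᵀ + R = [2145/19]
step 1: K = P̄·Hᵀ·S⁻¹ = [1504/2145; 5134/2145]
step 1: x' = x̄ + K·y = [17866/2145, 37831/2145]
step 1: P' = (I − K·H)·P̄ = [85286/2145 172076/2145; 172076/2145 349286/2145]
step 2: x̄ = F·x = [-17866/715, -55697/715]
step 2: P̄ = F·P·Fᵀ + Q = [258718/715 772086/715; 772086/715 2339032/715]
step 2: y = z − H·x̄ = [350/13]
step 2: S = H·P̄·Hᵀ + R = [5205/13]
step 2: K = P̄·Hᵀ·S⁻¹ = [926/1041; 14452/5205]
step 2: x' = x̄ + K·y = [-59462/57255, -180029/57255]
step 2: P' = (I − K·H)·P̄ = [2578426/57255 5207782/57255; 5207782/57255 10574536/57255]

step 0: x' = [-42/19, -33/19], P' = [578/57 1130/57; 1130/57 2264/57]
step 1: x' = [17866/2145, 37831/2145], P' = [85286/2145 172076/2145; 172076/2145 349286/2145]
step 2: x' = [-59462/57255, -180029/57255], P' = [2578426/57255 5207782/57255; 5207782/57255 10574536/57255]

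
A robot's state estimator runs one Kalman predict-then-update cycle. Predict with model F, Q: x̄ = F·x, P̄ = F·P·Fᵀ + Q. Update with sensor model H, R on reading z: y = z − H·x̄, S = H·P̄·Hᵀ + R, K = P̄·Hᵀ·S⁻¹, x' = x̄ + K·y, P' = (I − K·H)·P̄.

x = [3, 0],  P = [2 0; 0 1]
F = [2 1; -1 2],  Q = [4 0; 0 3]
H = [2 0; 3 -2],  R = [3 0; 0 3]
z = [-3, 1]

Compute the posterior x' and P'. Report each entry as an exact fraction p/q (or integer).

x' = [-2673/2504, -653/313]
P' = [1473/2504 252/313; 252/313 561/313]

x̄ = F·x = [6, -3]
P̄ = F·P·Fᵀ + Q = [13 -2; -2 9]
y = z − H·x̄ = [-15, -23]
S = H·P̄·Hᵀ + R = [55 86; 86 180]
K = P̄·Hᵀ·S⁻¹ = [491/1252 129/2504; 168/313 -122/313]
x' = x̄ + K·y = [-2673/2504, -653/313]
P' = (I − K·H)·P̄ = [1473/2504 252/313; 252/313 561/313]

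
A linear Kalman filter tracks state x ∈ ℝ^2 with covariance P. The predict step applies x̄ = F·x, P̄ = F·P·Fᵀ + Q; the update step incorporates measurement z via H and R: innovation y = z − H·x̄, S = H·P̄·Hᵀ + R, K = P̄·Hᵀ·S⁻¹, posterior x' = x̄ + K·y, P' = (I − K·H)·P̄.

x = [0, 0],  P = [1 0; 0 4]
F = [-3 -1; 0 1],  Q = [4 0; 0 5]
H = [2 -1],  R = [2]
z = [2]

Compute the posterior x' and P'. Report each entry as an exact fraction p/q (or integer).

x̄ = F·x = [0, 0]
P̄ = F·P·Fᵀ + Q = [17 -4; -4 9]
y = z − H·x̄ = [2]
S = H·P̄·Hᵀ + R = [95]
K = P̄·Hᵀ·S⁻¹ = [2/5; -17/95]
x' = x̄ + K·y = [4/5, -34/95]
P' = (I − K·H)·P̄ = [9/5 14/5; 14/5 566/95]

x' = [4/5, -34/95]
P' = [9/5 14/5; 14/5 566/95]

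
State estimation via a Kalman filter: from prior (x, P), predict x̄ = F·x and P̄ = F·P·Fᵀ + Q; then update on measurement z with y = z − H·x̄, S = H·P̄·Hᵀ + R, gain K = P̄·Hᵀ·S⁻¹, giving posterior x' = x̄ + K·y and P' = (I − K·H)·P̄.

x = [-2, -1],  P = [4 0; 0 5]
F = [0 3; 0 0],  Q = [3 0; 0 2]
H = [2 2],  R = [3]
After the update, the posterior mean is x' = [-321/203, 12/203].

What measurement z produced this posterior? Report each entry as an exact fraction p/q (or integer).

x̄ = F·x = [-3, 0]
P̄ = F·P·Fᵀ + Q = [48 0; 0 2]
S = H·P̄·Hᵀ + R = [203]
K = P̄·Hᵀ·S⁻¹ = [96/203; 4/203]
x' − x̄ = [288/203, 12/203] = K·y
y = (KᵀK)⁻¹·Kᵀ·(x' − x̄) = [3]
z = y + H·x̄ = [3] + [-6] = [-3]

z = [-3]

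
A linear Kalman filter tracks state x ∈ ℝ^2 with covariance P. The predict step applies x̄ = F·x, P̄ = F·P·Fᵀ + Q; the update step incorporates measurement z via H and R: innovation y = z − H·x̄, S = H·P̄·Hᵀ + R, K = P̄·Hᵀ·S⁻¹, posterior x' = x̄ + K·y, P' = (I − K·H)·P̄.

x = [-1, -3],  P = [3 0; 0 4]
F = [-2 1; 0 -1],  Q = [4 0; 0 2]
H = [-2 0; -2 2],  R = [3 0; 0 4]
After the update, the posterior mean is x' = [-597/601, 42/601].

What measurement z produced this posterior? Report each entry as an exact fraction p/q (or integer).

z = [3, 1]

x̄ = F·x = [-1, 3]
P̄ = F·P·Fᵀ + Q = [20 -4; -4 6]
S = H·P̄·Hᵀ + R = [83 96; 96 140]
K = P̄·Hᵀ·S⁻¹ = [-248/601 -36/601; -200/601 223/601]
x' − x̄ = [4/601, -1761/601] = K·y
y = (KᵀK)⁻¹·Kᵀ·(x' − x̄) = [1, -7]
z = y + H·x̄ = [1, -7] + [2, 8] = [3, 1]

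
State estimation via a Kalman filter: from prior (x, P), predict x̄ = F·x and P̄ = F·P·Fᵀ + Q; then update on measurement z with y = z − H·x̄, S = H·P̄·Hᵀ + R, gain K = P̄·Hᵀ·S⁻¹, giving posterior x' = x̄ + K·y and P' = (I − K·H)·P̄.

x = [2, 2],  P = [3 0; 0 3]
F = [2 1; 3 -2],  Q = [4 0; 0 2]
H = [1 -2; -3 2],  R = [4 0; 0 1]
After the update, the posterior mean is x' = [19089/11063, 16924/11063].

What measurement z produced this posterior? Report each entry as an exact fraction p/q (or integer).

x̄ = F·x = [6, 2]
P̄ = F·P·Fᵀ + Q = [19 12; 12 41]
S = H·P̄·Hᵀ + R = [139 -125; -125 192]
K = P̄·Hᵀ·S⁻¹ = [-5085/11063 -5212/11063; -7690/11063 -2356/11063]
x' − x̄ = [-47289/11063, -5202/11063] = K·y
y = (KᵀK)⁻¹·Kᵀ·(x' − x̄) = [-3, 12]
z = y + H·x̄ = [-3, 12] + [2, -14] = [-1, -2]

z = [-1, -2]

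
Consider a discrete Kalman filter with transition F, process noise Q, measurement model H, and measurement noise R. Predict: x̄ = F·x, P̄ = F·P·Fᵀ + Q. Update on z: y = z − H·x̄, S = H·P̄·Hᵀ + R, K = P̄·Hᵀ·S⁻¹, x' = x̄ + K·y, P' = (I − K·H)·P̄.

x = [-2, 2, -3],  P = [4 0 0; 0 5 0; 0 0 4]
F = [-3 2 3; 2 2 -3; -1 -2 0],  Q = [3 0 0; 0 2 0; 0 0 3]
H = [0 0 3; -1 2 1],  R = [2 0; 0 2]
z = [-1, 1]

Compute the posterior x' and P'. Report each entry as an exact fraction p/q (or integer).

x̄ = F·x = [1, 9, -2]
P̄ = F·P·Fᵀ + Q = [95 -40 -8; -40 74 -28; -8 -28 27]
y = z − H·x̄ = [5, -14]
S = H·P̄·Hᵀ + R = [245 -63; -63 484]
K = P̄·Hᵀ·S⁻¹ = [-23145/114611 -6621/16373; -624/2339 692/2339; 37881/114611 -6/16373]
x' = x̄ + K·y = [647744/114611, 8243/2339, -39229/114611]
P' = (I − K·H)·P̄ = [1851064/114611 18100/2339 -15430/114611; 18100/2339 9950/2339 -416/2339; -15430/114611 -416/2339 25254/114611]

x' = [647744/114611, 8243/2339, -39229/114611]
P' = [1851064/114611 18100/2339 -15430/114611; 18100/2339 9950/2339 -416/2339; -15430/114611 -416/2339 25254/114611]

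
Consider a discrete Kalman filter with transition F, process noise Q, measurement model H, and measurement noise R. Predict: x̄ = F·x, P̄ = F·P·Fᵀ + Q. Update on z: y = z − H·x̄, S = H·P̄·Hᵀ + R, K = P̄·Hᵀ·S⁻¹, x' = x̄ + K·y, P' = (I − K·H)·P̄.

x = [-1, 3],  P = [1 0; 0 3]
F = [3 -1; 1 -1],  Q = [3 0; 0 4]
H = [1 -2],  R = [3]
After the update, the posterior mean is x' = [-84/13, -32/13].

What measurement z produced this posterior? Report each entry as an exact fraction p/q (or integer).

z = [-2]

x̄ = F·x = [-6, -4]
P̄ = F·P·Fᵀ + Q = [15 6; 6 8]
S = H·P̄·Hᵀ + R = [26]
K = P̄·Hᵀ·S⁻¹ = [3/26; -5/13]
x' − x̄ = [-6/13, 20/13] = K·y
y = (KᵀK)⁻¹·Kᵀ·(x' − x̄) = [-4]
z = y + H·x̄ = [-4] + [2] = [-2]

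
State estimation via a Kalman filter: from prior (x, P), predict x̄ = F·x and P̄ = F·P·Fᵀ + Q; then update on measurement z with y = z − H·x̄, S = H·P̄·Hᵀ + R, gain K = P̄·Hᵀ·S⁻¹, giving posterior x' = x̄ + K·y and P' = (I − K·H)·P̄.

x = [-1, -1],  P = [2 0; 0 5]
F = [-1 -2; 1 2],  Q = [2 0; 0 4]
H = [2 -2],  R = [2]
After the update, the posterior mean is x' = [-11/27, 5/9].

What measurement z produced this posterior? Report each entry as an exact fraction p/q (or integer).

x̄ = F·x = [3, -3]
P̄ = F·P·Fᵀ + Q = [24 -22; -22 26]
S = H·P̄·Hᵀ + R = [378]
K = P̄·Hᵀ·S⁻¹ = [46/189; -16/63]
x' − x̄ = [-92/27, 32/9] = K·y
y = (KᵀK)⁻¹·Kᵀ·(x' − x̄) = [-14]
z = y + H·x̄ = [-14] + [12] = [-2]

z = [-2]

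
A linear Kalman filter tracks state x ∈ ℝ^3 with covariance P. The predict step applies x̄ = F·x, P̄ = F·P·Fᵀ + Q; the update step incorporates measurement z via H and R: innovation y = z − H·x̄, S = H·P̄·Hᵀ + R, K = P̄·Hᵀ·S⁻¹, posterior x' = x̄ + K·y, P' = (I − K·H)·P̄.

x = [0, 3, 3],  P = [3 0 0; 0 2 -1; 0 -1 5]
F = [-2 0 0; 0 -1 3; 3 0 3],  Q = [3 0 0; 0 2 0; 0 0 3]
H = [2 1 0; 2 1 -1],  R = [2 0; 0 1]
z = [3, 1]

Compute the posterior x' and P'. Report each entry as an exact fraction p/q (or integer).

x' = [4953/4465, 4402/4465, 1077/470]
P' = [5361/4465 -10656/4465 -63/235; -10656/4465 29776/4465 573/235; -63/235 573/235 1347/470]

x̄ = F·x = [0, 6, 9]
P̄ = F·P·Fᵀ + Q = [15 0 -18; 0 55 48; -18 48 75]
y = z − H·x̄ = [-3, 4]
S = H·P̄·Hᵀ + R = [117 103; 103 167]
K = P̄·Hᵀ·S⁻¹ = [33/4465 1263/4465; 4232/4465 -2423/4465; 447/470 -453/470]
x' = x̄ + K·y = [4953/4465, 4402/4465, 1077/470]
P' = (I − K·H)·P̄ = [5361/4465 -10656/4465 -63/235; -10656/4465 29776/4465 573/235; -63/235 573/235 1347/470]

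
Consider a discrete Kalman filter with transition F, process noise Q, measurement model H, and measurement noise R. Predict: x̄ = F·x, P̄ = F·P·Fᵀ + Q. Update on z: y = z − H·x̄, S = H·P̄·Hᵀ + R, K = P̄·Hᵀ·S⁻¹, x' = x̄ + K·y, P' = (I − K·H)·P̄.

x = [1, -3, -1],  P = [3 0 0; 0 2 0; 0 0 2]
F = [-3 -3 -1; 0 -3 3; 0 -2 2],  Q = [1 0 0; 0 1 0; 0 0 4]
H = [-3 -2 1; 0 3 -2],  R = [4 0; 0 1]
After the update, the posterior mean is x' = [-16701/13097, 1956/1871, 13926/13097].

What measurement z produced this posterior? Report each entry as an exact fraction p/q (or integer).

z = [3, 1]

x̄ = F·x = [7, 6, 4]
P̄ = F·P·Fᵀ + Q = [48 12 8; 12 37 24; 8 24 20]
S = H·P̄·Hᵀ + R = [604 -154; -154 126]
K = P̄·Hᵀ·S⁻¹ = [-610/1871 -3140/13097; -81/3742 886/1871; -58/1871 2830/13097]
x' − x̄ = [-108380/13097, -9270/1871, -38462/13097] = K·y
y = (KᵀK)⁻¹·Kᵀ·(x' − x̄) = [32, -9]
z = y + H·x̄ = [32, -9] + [-29, 10] = [3, 1]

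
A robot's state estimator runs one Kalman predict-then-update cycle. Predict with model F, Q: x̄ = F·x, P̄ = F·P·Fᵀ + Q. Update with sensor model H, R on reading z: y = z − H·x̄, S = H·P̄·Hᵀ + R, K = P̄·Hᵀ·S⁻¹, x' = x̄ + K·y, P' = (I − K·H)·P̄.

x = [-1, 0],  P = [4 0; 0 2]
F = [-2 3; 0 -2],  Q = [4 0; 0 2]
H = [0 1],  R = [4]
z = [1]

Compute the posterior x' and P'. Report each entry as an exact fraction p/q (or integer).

x' = [8/7, 5/7]
P' = [194/7 -24/7; -24/7 20/7]

x̄ = F·x = [2, 0]
P̄ = F·P·Fᵀ + Q = [38 -12; -12 10]
y = z − H·x̄ = [1]
S = H·P̄·Hᵀ + R = [14]
K = P̄·Hᵀ·S⁻¹ = [-6/7; 5/7]
x' = x̄ + K·y = [8/7, 5/7]
P' = (I − K·H)·P̄ = [194/7 -24/7; -24/7 20/7]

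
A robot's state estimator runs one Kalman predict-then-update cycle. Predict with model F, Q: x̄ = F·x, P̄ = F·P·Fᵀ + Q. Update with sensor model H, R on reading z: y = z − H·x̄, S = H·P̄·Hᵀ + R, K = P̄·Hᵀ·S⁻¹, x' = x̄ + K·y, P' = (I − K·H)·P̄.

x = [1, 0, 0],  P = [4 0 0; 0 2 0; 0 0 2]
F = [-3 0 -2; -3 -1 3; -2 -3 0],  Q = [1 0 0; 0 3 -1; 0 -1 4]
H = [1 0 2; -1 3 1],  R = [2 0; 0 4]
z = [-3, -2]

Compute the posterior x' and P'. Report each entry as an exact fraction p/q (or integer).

x' = [-218289/112991, -128693/112991, -61224/112991]
P' = [1527858/112991 738318/112991 -721032/112991; 738318/112991 412033/112991 -366005/112991; -721032/112991 -366005/112991 394963/112991]

x̄ = F·x = [-3, -3, -2]
P̄ = F·P·Fᵀ + Q = [45 24 24; 24 59 29; 24 29 38]
y = z − H·x̄ = [4, 6]
S = H·P̄·Hᵀ + R = [295 253; 253 600]
K = P̄·Hᵀ·S⁻¹ = [42897/112991 -8484/112991; 3154/112991 32944/112991; 34447/112991 4495/112991]
x' = x̄ + K·y = [-218289/112991, -128693/112991, -61224/112991]
P' = (I − K·H)·P̄ = [1527858/112991 738318/112991 -721032/112991; 738318/112991 412033/112991 -366005/112991; -721032/112991 -366005/112991 394963/112991]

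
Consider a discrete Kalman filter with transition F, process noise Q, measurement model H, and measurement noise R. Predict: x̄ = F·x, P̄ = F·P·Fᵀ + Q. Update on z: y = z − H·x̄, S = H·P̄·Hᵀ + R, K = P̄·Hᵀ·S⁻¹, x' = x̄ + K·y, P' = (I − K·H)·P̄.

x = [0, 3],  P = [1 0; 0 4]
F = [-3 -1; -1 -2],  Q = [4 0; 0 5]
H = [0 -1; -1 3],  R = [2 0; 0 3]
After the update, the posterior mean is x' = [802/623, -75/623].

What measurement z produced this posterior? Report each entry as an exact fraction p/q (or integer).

z = [-1, -2]

x̄ = F·x = [-3, -6]
P̄ = F·P·Fᵀ + Q = [17 11; 11 22]
S = H·P̄·Hᵀ + R = [24 -55; -55 152]
K = P̄·Hᵀ·S⁻¹ = [-792/623 -221/623; -319/623 110/623]
x' − x̄ = [2671/623, 3663/623] = K·y
y = (KᵀK)⁻¹·Kᵀ·(x' − x̄) = [-7, 13]
z = y + H·x̄ = [-7, 13] + [6, -15] = [-1, -2]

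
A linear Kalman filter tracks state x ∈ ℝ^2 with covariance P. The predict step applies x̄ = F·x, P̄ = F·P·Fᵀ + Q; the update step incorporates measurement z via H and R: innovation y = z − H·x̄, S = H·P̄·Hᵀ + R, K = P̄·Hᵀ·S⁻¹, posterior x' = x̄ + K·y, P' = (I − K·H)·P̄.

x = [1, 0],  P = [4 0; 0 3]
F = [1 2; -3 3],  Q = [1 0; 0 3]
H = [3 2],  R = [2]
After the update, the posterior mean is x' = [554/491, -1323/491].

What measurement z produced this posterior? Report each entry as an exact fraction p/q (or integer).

z = [-2]

x̄ = F·x = [1, -3]
P̄ = F·P·Fᵀ + Q = [17 6; 6 66]
S = H·P̄·Hᵀ + R = [491]
K = P̄·Hᵀ·S⁻¹ = [63/491; 150/491]
x' − x̄ = [63/491, 150/491] = K·y
y = (KᵀK)⁻¹·Kᵀ·(x' − x̄) = [1]
z = y + H·x̄ = [1] + [-3] = [-2]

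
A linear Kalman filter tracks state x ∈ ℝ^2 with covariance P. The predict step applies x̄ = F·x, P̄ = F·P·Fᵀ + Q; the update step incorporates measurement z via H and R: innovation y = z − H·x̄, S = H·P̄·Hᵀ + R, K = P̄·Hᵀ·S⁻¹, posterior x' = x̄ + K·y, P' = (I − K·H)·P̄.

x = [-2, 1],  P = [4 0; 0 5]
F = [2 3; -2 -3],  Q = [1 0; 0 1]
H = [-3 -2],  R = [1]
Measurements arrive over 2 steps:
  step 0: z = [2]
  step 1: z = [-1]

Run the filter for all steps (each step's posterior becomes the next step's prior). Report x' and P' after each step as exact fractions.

step 0: x' = [-139/75, 134/75], P' = [554/75 -799/75; -799/75 1169/75]
step 1: x' = [4738/4199, -4983/4199], P' = [28716/4199 -41387/4199; -41387/4199 60581/4199]

step 0: x̄ = F·x = [-1, 1]
step 0: P̄ = F·P·Fᵀ + Q = [62 -61; -61 62]
step 0: y = z − H·x̄ = [1]
step 0: S = H·P̄·Hᵀ + R = [75]
step 0: K = P̄·Hᵀ·S⁻¹ = [-64/75; 59/75]
step 0: x' = x̄ + K·y = [-139/75, 134/75]
step 0: P' = (I − K·H)·P̄ = [554/75 -799/75; -799/75 1169/75]
step 1: x̄ = F·x = [124/75, -124/75]
step 1: P̄ = F·P·Fᵀ + Q = [3224/75 -3149/75; -3149/75 3224/75]
step 1: y = z − H·x̄ = [49/75]
step 1: S = H·P̄·Hᵀ + R = [4199/75]
step 1: K = P̄·Hᵀ·S⁻¹ = [-3374/4199; 2999/4199]
step 1: x' = x̄ + K·y = [4738/4199, -4983/4199]
step 1: P' = (I − K·H)·P̄ = [28716/4199 -41387/4199; -41387/4199 60581/4199]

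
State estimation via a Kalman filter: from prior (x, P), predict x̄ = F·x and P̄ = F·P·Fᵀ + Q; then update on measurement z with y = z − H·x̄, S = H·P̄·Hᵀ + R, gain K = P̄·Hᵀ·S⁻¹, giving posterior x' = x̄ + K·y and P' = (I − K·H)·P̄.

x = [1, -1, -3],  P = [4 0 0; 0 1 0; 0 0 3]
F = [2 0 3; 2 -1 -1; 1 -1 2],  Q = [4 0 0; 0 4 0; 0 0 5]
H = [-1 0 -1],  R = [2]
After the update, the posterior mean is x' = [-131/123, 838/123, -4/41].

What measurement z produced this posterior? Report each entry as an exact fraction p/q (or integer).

z = [1]

x̄ = F·x = [-7, 6, -4]
P̄ = F·P·Fᵀ + Q = [47 7 26; 7 24 3; 26 3 22]
S = H·P̄·Hᵀ + R = [123]
K = P̄·Hᵀ·S⁻¹ = [-73/123; -10/123; -16/41]
x' − x̄ = [730/123, 100/123, 160/41] = K·y
y = (KᵀK)⁻¹·Kᵀ·(x' − x̄) = [-10]
z = y + H·x̄ = [-10] + [11] = [1]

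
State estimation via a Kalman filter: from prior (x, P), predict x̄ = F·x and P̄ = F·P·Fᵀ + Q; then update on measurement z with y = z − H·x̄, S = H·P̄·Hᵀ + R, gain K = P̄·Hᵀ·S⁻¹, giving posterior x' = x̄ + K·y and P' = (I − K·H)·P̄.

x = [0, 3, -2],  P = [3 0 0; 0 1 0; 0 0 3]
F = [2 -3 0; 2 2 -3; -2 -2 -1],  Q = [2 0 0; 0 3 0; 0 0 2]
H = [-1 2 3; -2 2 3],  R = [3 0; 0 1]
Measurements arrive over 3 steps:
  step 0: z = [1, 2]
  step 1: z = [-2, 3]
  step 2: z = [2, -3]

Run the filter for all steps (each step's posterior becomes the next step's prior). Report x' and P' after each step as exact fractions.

step 0: x' = [-15541/8153, 88832/8153, -63448/8153], P' = [26513/8153 20341/8153 1859/8153; 20341/8153 228911/8153 -140264/8153; 1859/8153 -140264/8153 94926/8153]
step 1: x' = [-61690705/15884276, 17540373/7942138, -223042295/71479242], P' = [93524283/31768552 -103761579/15884276 96124257/15884276; -103761579/15884276 320496117/7942138 -244142173/7942138; 96124257/15884276 -244142173/7942138 1723529707/71479242]
step 2: x' = [887983195195/212446002106, -5101922352179/318669003159, 11965357409647/956007009477], P' = [523445149269/212446002106 -400913741772/106223001053 416932319332/106223001053; -400913741772/106223001053 2616332852777/106223001053 -5929184736010/318669003159; 416932319332/106223001053 -5929184736010/318669003159 14100429529724/956007009477]

step 0: x̄ = F·x = [-9, 12, -4]
step 0: P̄ = F·P·Fᵀ + Q = [23 6 -6; 6 46 -7; -6 -7 21]
step 0: y = z − H·x̄ = [-20, -28]
step 0: S = H·P̄·Hᵀ + R = [327 353; 353 406]
step 0: K = P̄·Hᵀ·S⁻¹ = [6582/8153 -6767/8153; 5563/8153 -3652/8153; 797/8153 532/8153]
step 0: x' = x̄ + K·y = [-15541/8153, 88832/8153, -63448/8153]
step 0: P' = (I − K·H)·P̄ = [26513/8153 20341/8153 1859/8153; 20341/8153 228911/8153 -140264/8153; 1859/8153 -140264/8153 94926/8153]
step 1: x̄ = F·x = [-297578/8153, 336926/8153, -83134/8153]
step 1: P̄ = F·P·Fᵀ + Q = [1938465/8153 -2581626/8153 883586/8153; -2581626/8153 3724077/8153 -1453266/8153; 883586/8153 -1453266/8153 742036/8153]
step 1: y = z − H·x̄ = [-738334/8153, -995147/8153]
step 1: S = H·P̄·Hᵀ + R = [11123352/8153 15549852/8153; 15549852/8153 21947429/8153]
step 1: K = P̄·Hᵀ·S⁻¹ = [22724981/31768552 -6337335/7942138; -26368997/15884276 6163647/3971069; 228980567/142958484 -14848051/11913207]
step 1: x' = x̄ + K·y = [-61690705/15884276, 17540373/7942138, -223042295/71479242]
step 1: P' = (I − K·H)·P̄ = [93524283/31768552 -103761579/15884276 96124257/15884276; -103761579/15884276 320496117/7942138 -244142173/7942138; 96124257/15884276 -244142173/7942138 1723529707/71479242]
step 2: x̄ = F·x = [-57155912/3971069, 71606209/11913207, 231265963/35739621]
step 2: P̄ = F·P·Fᵀ + Q = [1808221543/3971069 -2105671584/3971069 448570032/3971069; -2105671584/3971069 2530389545/3971069 -1755409066/11913207; 448570032/3971069 -1755409066/11913207 1725884252/35739621]
step 2: y = z − H·x̄ = [-174039901/3971069, -251051158/3971069]
step 2: S = H·P̄·Hᵀ + R = [12377207062/3971069 17039148470/3971069; 17039148470/3971069 23525195697/3971069]
step 2: K = P̄·Hᵀ·S⁻¹ = [124831266545/212446002106 -74475674817/106223001053; -98535096228/106223001053 105308453088/106223001053; 110140344412/106223001053 -86511286096/106223001053]
step 2: x' = x̄ + K·y = [887983195195/212446002106, -5101922352179/318669003159, 11965357409647/956007009477]
step 2: P' = (I − K·H)·P̄ = [523445149269/212446002106 -400913741772/106223001053 416932319332/106223001053; -400913741772/106223001053 2616332852777/106223001053 -5929184736010/318669003159; 416932319332/106223001053 -5929184736010/318669003159 14100429529724/956007009477]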